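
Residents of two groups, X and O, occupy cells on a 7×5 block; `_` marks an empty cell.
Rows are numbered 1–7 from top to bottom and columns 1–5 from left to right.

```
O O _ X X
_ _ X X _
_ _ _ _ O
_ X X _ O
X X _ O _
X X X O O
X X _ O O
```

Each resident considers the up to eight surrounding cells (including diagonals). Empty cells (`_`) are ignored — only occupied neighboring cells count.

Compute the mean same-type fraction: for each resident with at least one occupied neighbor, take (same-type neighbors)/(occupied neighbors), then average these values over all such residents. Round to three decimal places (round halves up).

(1,1)O 1/1
(1,2)O 1/2
(1,4)X 3/3
(1,5)X 2/2
(2,3)X 2/3
(2,4)X 3/4
(3,5)O 1/2
(4,2)X 3/3
(4,3)X 2/3
(4,5)O 2/2
(5,1)X 4/4
(5,2)X 6/6
(5,4)O 3/5
(6,1)X 5/5
(6,2)X 6/6
(6,3)X 3/6
(6,4)O 4/5
(6,5)O 4/4
(7,1)X 3/3
(7,2)X 4/4
(7,4)O 3/4
(7,5)O 3/3
Sum over 22 residents: 1/1 + 1/2 + 3/3 + 2/2 + 2/3 + 3/4 + 1/2 + 3/3 + 2/3 + 2/2 + 4/4 + 6/6 + 3/5 + 5/5 + 6/6 + 3/6 + 4/5 + 4/4 + 3/3 + 4/4 + 3/4 + 3/3 = 281/15; mean = 281/15 ÷ 22 = 281/330 = 0.851515… → 0.852.

0.852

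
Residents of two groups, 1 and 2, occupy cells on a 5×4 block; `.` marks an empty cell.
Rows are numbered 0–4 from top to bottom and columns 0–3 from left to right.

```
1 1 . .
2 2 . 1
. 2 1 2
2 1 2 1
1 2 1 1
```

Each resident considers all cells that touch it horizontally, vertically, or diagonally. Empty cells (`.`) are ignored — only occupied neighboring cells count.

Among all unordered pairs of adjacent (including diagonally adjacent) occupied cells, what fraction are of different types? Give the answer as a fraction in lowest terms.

20/37

Scan each occupied cell's neighbors to the right and below (and the two forward diagonals) so each pair is counted once.
Row 0: 1(0,0)–1(0,1)= 1(0,0)–2(1,0)≠ 1(0,0)–2(1,1)≠ 1(0,1)–2(1,1)≠ 1(0,1)–2(1,0)≠  → 4/5 unlike.
Row 1: 2(1,0)–2(1,1)= 2(1,0)–2(2,1)= 2(1,1)–2(2,1)= 2(1,1)–1(2,2)≠ 1(1,3)–2(2,3)≠ 1(1,3)–1(2,2)=  → 2/6 unlike.
Row 2: 2(2,1)–1(2,2)≠ 2(2,1)–1(3,1)≠ 2(2,1)–2(3,2)= 2(2,1)–2(3,0)= 1(2,2)–2(2,3)≠ 1(2,2)–2(3,2)≠ 1(2,2)–1(3,3)= 1(2,2)–1(3,1)= 2(2,3)–1(3,3)≠ 2(2,3)–2(3,2)=  → 5/10 unlike.
Row 3: 2(3,0)–1(3,1)≠ 2(3,0)–1(4,0)≠ 2(3,0)–2(4,1)= 1(3,1)–2(3,2)≠ 1(3,1)–2(4,1)≠ 1(3,1)–1(4,2)= 1(3,1)–1(4,0)= 2(3,2)–1(3,3)≠ 2(3,2)–1(4,2)≠ 2(3,2)–1(4,3)≠ 2(3,2)–2(4,1)= 1(3,3)–1(4,3)= 1(3,3)–1(4,2)=  → 7/13 unlike.
Row 4: 1(4,0)–2(4,1)≠ 2(4,1)–1(4,2)≠ 1(4,2)–1(4,3)=  → 2/3 unlike.
Total adjacent occupied pairs: 37; unlike-type pairs: 20.
20/37 is already in lowest terms.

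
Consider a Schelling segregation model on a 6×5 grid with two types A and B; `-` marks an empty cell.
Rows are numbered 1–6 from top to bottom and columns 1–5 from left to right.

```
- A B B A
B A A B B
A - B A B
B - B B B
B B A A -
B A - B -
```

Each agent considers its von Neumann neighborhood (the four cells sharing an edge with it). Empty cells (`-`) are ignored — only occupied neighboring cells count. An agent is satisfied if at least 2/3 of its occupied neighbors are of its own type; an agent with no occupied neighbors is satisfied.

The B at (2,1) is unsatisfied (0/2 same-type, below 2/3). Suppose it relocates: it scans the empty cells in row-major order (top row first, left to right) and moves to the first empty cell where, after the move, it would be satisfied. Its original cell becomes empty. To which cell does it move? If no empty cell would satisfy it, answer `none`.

(4,2)

Vacating (2,1). Empty cells in order:
  (1,1): 0/1 same-type → still unsatisfied.
  (3,2): 1/3 same-type → still unsatisfied.
  (4,2): 3/3 same-type → satisfied — stop here.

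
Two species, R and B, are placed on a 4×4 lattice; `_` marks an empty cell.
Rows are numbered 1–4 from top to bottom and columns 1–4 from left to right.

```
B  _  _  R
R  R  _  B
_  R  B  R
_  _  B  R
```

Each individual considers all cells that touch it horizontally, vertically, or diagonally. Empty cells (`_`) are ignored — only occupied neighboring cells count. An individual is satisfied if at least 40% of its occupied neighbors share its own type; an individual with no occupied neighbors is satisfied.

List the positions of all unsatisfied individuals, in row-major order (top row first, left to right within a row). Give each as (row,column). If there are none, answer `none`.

(1,1), (1,4), (2,4), (3,3), (3,4), (4,3), (4,4)

Row 1: (1,1)B 0/2 ✗ · (1,4)R 0/1 ✗
Row 2: (2,1)R 2/3 ✓ · (2,2)R 2/4 ✓ · (2,4)B 1/3 ✗
Row 3: (3,2)R 2/4 ✓ · (3,3)B 2/6 ✗ · (3,4)R 1/4 ✗
Row 4: (4,3)B 1/4 ✗ · (4,4)R 1/3 ✗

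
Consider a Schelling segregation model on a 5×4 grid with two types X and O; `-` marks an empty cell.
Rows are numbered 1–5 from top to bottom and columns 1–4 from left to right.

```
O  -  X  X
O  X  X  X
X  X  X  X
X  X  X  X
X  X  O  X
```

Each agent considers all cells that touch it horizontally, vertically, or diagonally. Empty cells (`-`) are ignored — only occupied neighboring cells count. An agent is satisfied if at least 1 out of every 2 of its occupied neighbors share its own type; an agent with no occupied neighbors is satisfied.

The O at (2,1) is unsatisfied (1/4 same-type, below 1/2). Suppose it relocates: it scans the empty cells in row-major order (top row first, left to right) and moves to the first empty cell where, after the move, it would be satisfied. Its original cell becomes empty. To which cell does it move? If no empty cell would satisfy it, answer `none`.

Vacating (2,1). Empty cells in order:
  (1,2): 1/4 same-type → still unsatisfied.

none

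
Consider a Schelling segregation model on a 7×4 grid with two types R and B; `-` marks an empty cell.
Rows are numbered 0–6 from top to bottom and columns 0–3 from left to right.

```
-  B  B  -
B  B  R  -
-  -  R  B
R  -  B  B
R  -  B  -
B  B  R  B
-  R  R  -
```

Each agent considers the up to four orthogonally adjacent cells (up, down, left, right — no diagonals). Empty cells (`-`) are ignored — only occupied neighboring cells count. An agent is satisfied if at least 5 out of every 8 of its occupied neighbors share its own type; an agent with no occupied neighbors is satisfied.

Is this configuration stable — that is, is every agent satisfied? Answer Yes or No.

Row 0: (0,1)B 2/2 ok · (0,2)B 1/2 unhappy
Row 1: (1,0)B 1/1 ok · (1,1)B 2/3 ok · (1,2)R 1/3 unhappy
Row 2: (2,2)R 1/3 unhappy · (2,3)B 1/2 unhappy
Row 3: (3,0)R 1/1 ok · (3,2)B 2/3 ok · (3,3)B 2/2 ok
Row 4: (4,0)R 1/2 unhappy · (4,2)B 1/2 unhappy
Row 5: (5,0)B 1/2 unhappy · (5,1)B 1/3 unhappy · (5,2)R 1/4 unhappy · (5,3)B 0/1 unhappy
Row 6: (6,1)R 1/2 unhappy · (6,2)R 2/2 ok
For instance (0,2) has only 1/2 same-type neighbors, below 5/8.

No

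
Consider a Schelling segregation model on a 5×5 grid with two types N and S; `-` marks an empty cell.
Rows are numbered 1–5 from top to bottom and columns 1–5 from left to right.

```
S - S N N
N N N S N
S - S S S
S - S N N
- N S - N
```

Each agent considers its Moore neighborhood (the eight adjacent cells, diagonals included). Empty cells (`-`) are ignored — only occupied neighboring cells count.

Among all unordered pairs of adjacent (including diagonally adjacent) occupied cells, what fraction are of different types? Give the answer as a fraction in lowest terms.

26/45

Scan each occupied cell's neighbors to the right and below (and the two forward diagonals) so each pair is counted once.
Row 1: S(1,1)–N(2,1)≠ S(1,1)–N(2,2)≠ S(1,3)–N(1,4)≠ S(1,3)–N(2,3)≠ S(1,3)–S(2,4)= S(1,3)–N(2,2)≠ N(1,4)–N(1,5)= N(1,4)–S(2,4)≠ N(1,4)–N(2,5)= N(1,4)–N(2,3)= N(1,5)–N(2,5)= N(1,5)–S(2,4)≠  → 7/12 unlike.
Row 2: N(2,1)–N(2,2)= N(2,1)–S(3,1)≠ N(2,2)–N(2,3)= N(2,2)–S(3,3)≠ N(2,2)–S(3,1)≠ N(2,3)–S(2,4)≠ N(2,3)–S(3,3)≠ N(2,3)–S(3,4)≠ S(2,4)–N(2,5)≠ S(2,4)–S(3,4)= S(2,4)–S(3,5)= S(2,4)–S(3,3)= N(2,5)–S(3,5)≠ N(2,5)–S(3,4)≠  → 9/14 unlike.
Row 3: S(3,1)–S(4,1)= S(3,3)–S(3,4)= S(3,3)–S(4,3)= S(3,3)–N(4,4)≠ S(3,4)–S(3,5)= S(3,4)–N(4,4)≠ S(3,4)–N(4,5)≠ S(3,4)–S(4,3)= S(3,5)–N(4,5)≠ S(3,5)–N(4,4)≠  → 5/10 unlike.
Row 4: S(4,1)–N(5,2)≠ S(4,3)–N(4,4)≠ S(4,3)–S(5,3)= S(4,3)–N(5,2)≠ N(4,4)–N(4,5)= N(4,4)–N(5,5)= N(4,4)–S(5,3)≠ N(4,5)–N(5,5)=  → 4/8 unlike.
Row 5: N(5,2)–S(5,3)≠  → 1/1 unlike.
Total adjacent occupied pairs: 45; unlike-type pairs: 26.
26/45 is already in lowest terms.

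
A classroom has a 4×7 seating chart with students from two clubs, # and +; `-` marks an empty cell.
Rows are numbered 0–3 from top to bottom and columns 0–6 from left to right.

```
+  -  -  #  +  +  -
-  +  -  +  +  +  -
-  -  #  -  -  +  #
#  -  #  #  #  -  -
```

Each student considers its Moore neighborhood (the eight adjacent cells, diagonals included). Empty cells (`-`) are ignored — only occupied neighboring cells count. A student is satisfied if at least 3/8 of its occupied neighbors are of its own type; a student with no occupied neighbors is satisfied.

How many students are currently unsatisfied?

2

Row 0: (0,0)+ 1/1 ✓ · (0,3)# 0/3 ✗ · (0,4)+ 4/5 ✓ · (0,5)+ 3/3 ✓
Row 1: (1,1)+ 1/2 ✓ · (1,3)+ 2/4 ✓ · (1,4)+ 5/6 ✓ · (1,5)+ 4/5 ✓
Row 2: (2,2)# 2/4 ✓ · (2,5)+ 2/4 ✓ · (2,6)# 0/2 ✗
Row 3: (3,0)# 0/0 ✓ · (3,2)# 2/2 ✓ · (3,3)# 3/3 ✓ · (3,4)# 1/2 ✓
Unsatisfied: (0,3), (2,6) — 2 in total.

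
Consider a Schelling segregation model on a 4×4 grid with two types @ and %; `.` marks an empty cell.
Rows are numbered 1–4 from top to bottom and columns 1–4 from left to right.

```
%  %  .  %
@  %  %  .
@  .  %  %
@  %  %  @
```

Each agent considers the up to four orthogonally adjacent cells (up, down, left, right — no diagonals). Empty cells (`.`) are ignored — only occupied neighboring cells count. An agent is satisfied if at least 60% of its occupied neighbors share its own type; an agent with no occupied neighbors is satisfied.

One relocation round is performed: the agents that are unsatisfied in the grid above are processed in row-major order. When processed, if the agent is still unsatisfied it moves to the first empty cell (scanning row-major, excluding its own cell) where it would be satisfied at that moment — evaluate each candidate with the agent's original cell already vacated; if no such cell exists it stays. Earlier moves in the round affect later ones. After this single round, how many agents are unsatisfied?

3

Initially unsatisfied (in order): (1,1), (2,1), (3,4), (4,1), (4,2), (4,4).
  (1,1) → (1,3).
  (2,1): no empty cell satisfies it; stays.
  (3,4) → (2,4).
  (4,1): no empty cell satisfies it; stays.
  (4,2) → (3,2).
  (4,4): no empty cell satisfies it; stays.
Resulting grid:
. % % %
@ % % %
@ % % .
@ . % @
Unsatisfied now: (2,1), (4,3), (4,4).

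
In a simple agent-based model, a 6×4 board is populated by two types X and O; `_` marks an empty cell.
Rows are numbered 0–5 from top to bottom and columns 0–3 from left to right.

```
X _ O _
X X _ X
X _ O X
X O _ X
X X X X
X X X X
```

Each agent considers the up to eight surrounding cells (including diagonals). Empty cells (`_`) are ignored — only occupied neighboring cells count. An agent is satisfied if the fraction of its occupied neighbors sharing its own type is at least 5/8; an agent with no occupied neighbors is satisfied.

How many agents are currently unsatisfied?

5

(0,0)X 2/2 satisfied
(0,2)O 0/2 not
(1,0)X 3/3 satisfied
(1,1)X 3/5 not
(1,3)X 1/3 not
(2,0)X 3/4 satisfied
(2,2)O 1/5 not
(2,3)X 2/3 satisfied
(3,0)X 3/4 satisfied
(3,1)O 1/6 not
(3,3)X 3/4 satisfied
(4,0)X 4/5 satisfied
(4,1)X 6/7 satisfied
(4,2)X 6/7 satisfied
(4,3)X 4/4 satisfied
(5,0)X 3/3 satisfied
(5,1)X 5/5 satisfied
(5,2)X 5/5 satisfied
(5,3)X 3/3 satisfied
Unsatisfied: (0,2), (1,1), (1,3), (2,2), (3,1) — 5 in total.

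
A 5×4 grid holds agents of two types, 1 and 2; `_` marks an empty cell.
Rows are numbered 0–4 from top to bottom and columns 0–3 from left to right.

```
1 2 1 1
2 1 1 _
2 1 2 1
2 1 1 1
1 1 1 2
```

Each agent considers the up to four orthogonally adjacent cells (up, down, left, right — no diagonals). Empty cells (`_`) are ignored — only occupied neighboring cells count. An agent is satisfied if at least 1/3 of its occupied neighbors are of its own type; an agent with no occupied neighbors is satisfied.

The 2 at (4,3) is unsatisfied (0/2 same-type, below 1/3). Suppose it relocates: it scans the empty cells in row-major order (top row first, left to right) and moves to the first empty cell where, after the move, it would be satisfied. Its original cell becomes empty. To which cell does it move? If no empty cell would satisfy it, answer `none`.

Vacating (4,3). Empty cells in order:
  (1,3): 0/3 same-type → still unsatisfied.

none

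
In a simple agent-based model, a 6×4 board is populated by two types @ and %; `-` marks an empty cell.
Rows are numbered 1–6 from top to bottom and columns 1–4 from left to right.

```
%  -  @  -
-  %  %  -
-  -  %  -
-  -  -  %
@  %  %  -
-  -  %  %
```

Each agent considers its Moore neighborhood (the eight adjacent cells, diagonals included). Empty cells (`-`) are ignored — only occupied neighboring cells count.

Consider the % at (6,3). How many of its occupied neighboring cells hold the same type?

Occupied neighbors of (6,3): (5,2)=%, (5,3)=%, (6,4)=%.
Same type (%): 3 of 3.

3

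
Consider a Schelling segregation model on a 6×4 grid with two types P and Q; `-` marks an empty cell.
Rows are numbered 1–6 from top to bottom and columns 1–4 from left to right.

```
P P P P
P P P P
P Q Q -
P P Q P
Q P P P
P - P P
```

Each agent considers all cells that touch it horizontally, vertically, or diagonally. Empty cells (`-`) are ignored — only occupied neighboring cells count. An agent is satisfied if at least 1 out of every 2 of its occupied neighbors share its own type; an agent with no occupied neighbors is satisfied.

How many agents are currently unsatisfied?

(1,1)P 3/3 ok
(1,2)P 5/5 ok
(1,3)P 5/5 ok
(1,4)P 3/3 ok
(2,1)P 4/5 ok
(2,2)P 6/8 ok
(2,3)P 5/7 ok
(2,4)P 3/4 ok
(3,1)P 4/5 ok
(3,2)Q 2/8 unhappy
(3,3)Q 2/7 unhappy
(4,1)P 3/5 ok
(4,2)P 4/8 ok
(4,3)Q 2/7 unhappy
(4,4)P 2/4 ok
(5,1)Q 0/4 unhappy
(5,2)P 5/7 ok
(5,3)P 6/7 ok
(5,4)P 4/5 ok
(6,1)P 1/2 ok
(6,3)P 4/4 ok
(6,4)P 3/3 ok
Unsatisfied: (3,2), (3,3), (4,3), (5,1) — 4 in total.

4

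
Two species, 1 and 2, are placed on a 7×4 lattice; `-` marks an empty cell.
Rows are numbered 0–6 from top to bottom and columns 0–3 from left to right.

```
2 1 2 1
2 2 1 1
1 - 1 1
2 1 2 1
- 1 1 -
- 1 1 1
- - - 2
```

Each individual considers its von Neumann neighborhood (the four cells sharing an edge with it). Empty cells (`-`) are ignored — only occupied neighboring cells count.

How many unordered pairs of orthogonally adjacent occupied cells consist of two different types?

14

Scan each occupied cell's neighbors to the right and below so each pair is counted once.
Row 0: 2(0,0)–1(0,1)≠ 2(0,0)–2(1,0)= 1(0,1)–2(0,2)≠ 1(0,1)–2(1,1)≠ 2(0,2)–1(0,3)≠ 2(0,2)–1(1,2)≠ 1(0,3)–1(1,3)=  → 5/7 unlike.
Row 1: 2(1,0)–2(1,1)= 2(1,0)–1(2,0)≠ 2(1,1)–1(1,2)≠ 1(1,2)–1(1,3)= 1(1,2)–1(2,2)= 1(1,3)–1(2,3)=  → 2/6 unlike.
Row 2: 1(2,0)–2(3,0)≠ 1(2,2)–1(2,3)= 1(2,2)–2(3,2)≠ 1(2,3)–1(3,3)=  → 2/4 unlike.
Row 3: 2(3,0)–1(3,1)≠ 1(3,1)–2(3,2)≠ 1(3,1)–1(4,1)= 2(3,2)–1(3,3)≠ 2(3,2)–1(4,2)≠  → 4/5 unlike.
Row 4: 1(4,1)–1(4,2)= 1(4,1)–1(5,1)= 1(4,2)–1(5,2)=  → 0/3 unlike.
Row 5: 1(5,1)–1(5,2)= 1(5,2)–1(5,3)= 1(5,3)–2(6,3)≠  → 1/3 unlike.
Total adjacent occupied pairs: 28; unlike-type pairs: 14.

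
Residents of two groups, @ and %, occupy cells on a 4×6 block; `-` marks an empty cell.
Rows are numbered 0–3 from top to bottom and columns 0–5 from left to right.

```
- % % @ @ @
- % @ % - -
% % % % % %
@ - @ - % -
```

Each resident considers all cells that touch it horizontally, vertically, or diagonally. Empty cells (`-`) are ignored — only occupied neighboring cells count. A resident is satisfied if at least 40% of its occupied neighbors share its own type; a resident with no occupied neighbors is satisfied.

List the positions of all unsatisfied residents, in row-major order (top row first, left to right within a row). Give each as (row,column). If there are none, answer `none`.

(0,1)% 2/3 ✓
(0,2)% 3/5 ✓
(0,3)@ 2/4 ✓
(0,4)@ 2/3 ✓
(0,5)@ 1/1 ✓
(1,1)% 5/6 ✓
(1,2)@ 1/8 ✗
(1,3)% 4/7 ✓
(2,0)% 2/3 ✓
(2,1)% 3/6 ✓
(2,2)% 4/6 ✓
(2,3)% 4/6 ✓
(2,4)% 4/4 ✓
(2,5)% 2/2 ✓
(3,0)@ 0/2 ✗
(3,2)@ 0/3 ✗
(3,4)% 3/3 ✓

(1,2), (3,0), (3,2)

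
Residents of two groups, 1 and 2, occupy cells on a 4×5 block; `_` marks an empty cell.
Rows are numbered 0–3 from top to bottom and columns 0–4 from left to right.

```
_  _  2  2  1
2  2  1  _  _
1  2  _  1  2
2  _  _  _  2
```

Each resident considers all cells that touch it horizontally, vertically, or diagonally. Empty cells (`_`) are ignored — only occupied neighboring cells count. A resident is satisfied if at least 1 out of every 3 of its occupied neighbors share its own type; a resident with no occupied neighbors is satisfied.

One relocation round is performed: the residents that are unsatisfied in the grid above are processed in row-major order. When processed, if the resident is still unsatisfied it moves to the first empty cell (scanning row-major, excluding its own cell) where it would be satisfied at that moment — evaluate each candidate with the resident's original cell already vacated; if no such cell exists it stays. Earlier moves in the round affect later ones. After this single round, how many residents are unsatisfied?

1

Initially unsatisfied (in order): (0,4), (1,2), (2,0).
  (0,4) → (1,3).
  (1,2): now satisfied by earlier moves; stays.
  (2,0) → (0,4).
Resulting grid:
_ _ 2 2 1
2 2 1 1 _
_ 2 _ 1 2
2 _ _ _ 2
Unsatisfied now: (0,3).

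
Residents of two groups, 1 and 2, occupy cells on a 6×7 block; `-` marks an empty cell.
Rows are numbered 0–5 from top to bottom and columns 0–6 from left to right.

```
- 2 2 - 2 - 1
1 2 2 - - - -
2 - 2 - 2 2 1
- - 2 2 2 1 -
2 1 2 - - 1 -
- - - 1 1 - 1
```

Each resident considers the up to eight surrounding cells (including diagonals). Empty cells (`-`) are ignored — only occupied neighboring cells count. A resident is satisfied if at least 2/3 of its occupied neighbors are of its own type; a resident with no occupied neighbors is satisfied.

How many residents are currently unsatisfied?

10

(0,1)2 3/4 ok
(0,2)2 3/3 ok
(0,4)2 0/0 ok
(0,6)1 0/0 ok
(1,0)1 0/3 unhappy
(1,1)2 5/6 ok
(1,2)2 4/4 ok
(2,0)2 1/2 unhappy
(2,2)2 4/4 ok
(2,4)2 3/4 ok
(2,5)2 2/4 unhappy
(2,6)1 1/2 unhappy
(3,2)2 3/4 ok
(3,3)2 5/5 ok
(3,4)2 3/5 unhappy
(3,5)1 2/5 unhappy
(4,0)2 0/1 unhappy
(4,1)1 0/3 unhappy
(4,2)2 2/4 unhappy
(4,5)1 3/4 ok
(5,3)1 1/2 unhappy
(5,4)1 2/2 ok
(5,6)1 1/1 ok
Unsatisfied: (1,0), (2,0), (2,5), (2,6), (3,4), (3,5), (4,0), (4,1), (4,2), (5,3) — 10 in total.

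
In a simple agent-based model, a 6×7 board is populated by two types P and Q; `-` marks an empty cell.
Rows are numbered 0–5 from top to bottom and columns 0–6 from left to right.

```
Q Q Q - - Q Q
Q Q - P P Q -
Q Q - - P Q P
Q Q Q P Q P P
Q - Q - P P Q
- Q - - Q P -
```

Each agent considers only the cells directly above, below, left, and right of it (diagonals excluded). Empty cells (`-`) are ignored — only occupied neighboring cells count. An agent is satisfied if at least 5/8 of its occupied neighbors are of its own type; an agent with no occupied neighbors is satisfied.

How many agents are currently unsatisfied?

10

(0,0)Q 2/2 ✓
(0,1)Q 3/3 ✓
(0,2)Q 1/1 ✓
(0,5)Q 2/2 ✓
(0,6)Q 1/1 ✓
(1,0)Q 3/3 ✓
(1,1)Q 3/3 ✓
(1,3)P 1/1 ✓
(1,4)P 2/3 ✓
(1,5)Q 2/3 ✓
(2,0)Q 3/3 ✓
(2,1)Q 3/3 ✓
(2,4)P 1/3 ✗
(2,5)Q 1/4 ✗
(2,6)P 1/2 ✗
(3,0)Q 3/3 ✓
(3,1)Q 3/3 ✓
(3,2)Q 2/3 ✓
(3,3)P 0/2 ✗
(3,4)Q 0/4 ✗
(3,5)P 2/4 ✗
(3,6)P 2/3 ✓
(4,0)Q 1/1 ✓
(4,2)Q 1/1 ✓
(4,4)P 1/3 ✗
(4,5)P 3/4 ✓
(4,6)Q 0/2 ✗
(5,1)Q 0/0 ✓
(5,4)Q 0/2 ✗
(5,5)P 1/2 ✗
Unsatisfied: (2,4), (2,5), (2,6), (3,3), (3,4), (3,5), (4,4), (4,6), (5,4), (5,5) — 10 in total.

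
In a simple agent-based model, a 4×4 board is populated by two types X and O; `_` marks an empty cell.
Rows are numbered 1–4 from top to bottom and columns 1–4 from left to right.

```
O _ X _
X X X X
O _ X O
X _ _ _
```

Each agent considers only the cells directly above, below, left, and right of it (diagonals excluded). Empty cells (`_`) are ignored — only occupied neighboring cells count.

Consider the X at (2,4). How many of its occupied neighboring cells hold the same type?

Occupied neighbors of (2,4): (3,4)=O, (2,3)=X.
Same type (X): 1 of 2.

1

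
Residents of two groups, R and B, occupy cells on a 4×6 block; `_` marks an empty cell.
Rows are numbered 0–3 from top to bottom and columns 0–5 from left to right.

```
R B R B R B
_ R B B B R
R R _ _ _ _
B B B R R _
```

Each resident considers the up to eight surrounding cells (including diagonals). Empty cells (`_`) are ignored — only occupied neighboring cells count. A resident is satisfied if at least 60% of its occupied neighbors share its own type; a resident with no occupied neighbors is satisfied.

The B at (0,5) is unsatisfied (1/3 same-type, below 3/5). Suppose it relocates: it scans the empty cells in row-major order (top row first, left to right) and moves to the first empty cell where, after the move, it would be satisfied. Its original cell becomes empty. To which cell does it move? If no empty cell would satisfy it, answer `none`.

Vacating (0,5). Empty cells in order:
  (1,0): 1/5 same-type → still unsatisfied.
  (2,2): 4/7 same-type → still unsatisfied.
  (2,3): 4/6 same-type → satisfied — stop here.

(2,3)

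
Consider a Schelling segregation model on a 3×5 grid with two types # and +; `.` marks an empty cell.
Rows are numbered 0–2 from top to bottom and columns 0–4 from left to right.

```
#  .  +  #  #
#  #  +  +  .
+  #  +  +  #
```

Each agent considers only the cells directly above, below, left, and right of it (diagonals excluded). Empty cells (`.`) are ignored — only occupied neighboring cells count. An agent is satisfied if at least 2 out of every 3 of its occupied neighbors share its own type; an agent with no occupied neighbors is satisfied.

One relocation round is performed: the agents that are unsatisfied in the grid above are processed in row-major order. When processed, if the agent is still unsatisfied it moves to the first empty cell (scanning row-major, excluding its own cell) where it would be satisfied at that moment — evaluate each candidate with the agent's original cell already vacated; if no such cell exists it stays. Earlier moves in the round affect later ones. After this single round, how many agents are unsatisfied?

2

Initially unsatisfied (in order): (0,2), (0,3), (2,0), (2,1), (2,4).
  (0,2): no empty cell satisfies it; stays.
  (0,3) → (0,1).
  (2,0) → (0,3).
  (2,1) → (1,4).
  (2,4) → (2,0).
Resulting grid:
# # + + #
# # + + #
# . + + .
Unsatisfied now: (0,4), (1,4).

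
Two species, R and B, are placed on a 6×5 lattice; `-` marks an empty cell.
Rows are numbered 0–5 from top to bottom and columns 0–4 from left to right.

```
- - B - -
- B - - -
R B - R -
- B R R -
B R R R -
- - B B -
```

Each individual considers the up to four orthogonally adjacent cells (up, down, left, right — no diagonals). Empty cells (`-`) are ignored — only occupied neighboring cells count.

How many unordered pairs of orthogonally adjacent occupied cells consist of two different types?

6

Scan each occupied cell's neighbors to the right and below so each pair is counted once.
Row 1: B(1,1)–B(2,1)=  → 0/1 unlike.
Row 2: R(2,0)–B(2,1)≠ B(2,1)–B(3,1)= R(2,3)–R(3,3)=  → 1/3 unlike.
Row 3: B(3,1)–R(3,2)≠ B(3,1)–R(4,1)≠ R(3,2)–R(3,3)= R(3,2)–R(4,2)= R(3,3)–R(4,3)=  → 2/5 unlike.
Row 4: B(4,0)–R(4,1)≠ R(4,1)–R(4,2)= R(4,2)–R(4,3)= R(4,2)–B(5,2)≠ R(4,3)–B(5,3)≠  → 3/5 unlike.
Row 5: B(5,2)–B(5,3)=  → 0/1 unlike.
Total adjacent occupied pairs: 15; unlike-type pairs: 6.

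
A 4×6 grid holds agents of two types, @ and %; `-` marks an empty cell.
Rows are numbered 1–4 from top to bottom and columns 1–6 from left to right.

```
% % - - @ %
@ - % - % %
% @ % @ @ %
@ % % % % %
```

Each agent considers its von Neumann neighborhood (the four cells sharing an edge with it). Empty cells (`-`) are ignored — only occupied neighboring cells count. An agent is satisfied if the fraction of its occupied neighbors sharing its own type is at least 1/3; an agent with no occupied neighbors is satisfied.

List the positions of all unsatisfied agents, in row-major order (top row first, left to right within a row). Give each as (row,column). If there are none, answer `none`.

(1,1)% 1/2 ✓
(1,2)% 1/1 ✓
(1,5)@ 0/2 ✗
(1,6)% 1/2 ✓
(2,1)@ 0/2 ✗
(2,3)% 1/1 ✓
(2,5)% 1/3 ✓
(2,6)% 3/3 ✓
(3,1)% 0/3 ✗
(3,2)@ 0/3 ✗
(3,3)% 2/4 ✓
(3,4)@ 1/3 ✓
(3,5)@ 1/4 ✗
(3,6)% 2/3 ✓
(4,1)@ 0/2 ✗
(4,2)% 1/3 ✓
(4,3)% 3/3 ✓
(4,4)% 2/3 ✓
(4,5)% 2/3 ✓
(4,6)% 2/2 ✓

(1,5), (2,1), (3,1), (3,2), (3,5), (4,1)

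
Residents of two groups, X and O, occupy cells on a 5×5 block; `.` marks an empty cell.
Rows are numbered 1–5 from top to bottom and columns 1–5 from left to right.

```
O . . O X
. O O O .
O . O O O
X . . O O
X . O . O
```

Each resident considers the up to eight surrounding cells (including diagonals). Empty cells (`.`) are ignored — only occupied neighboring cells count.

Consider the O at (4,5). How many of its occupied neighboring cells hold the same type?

Occupied neighbors of (4,5): (3,4)=O, (3,5)=O, (4,4)=O, (5,5)=O.
Same type (O): 4 of 4.

4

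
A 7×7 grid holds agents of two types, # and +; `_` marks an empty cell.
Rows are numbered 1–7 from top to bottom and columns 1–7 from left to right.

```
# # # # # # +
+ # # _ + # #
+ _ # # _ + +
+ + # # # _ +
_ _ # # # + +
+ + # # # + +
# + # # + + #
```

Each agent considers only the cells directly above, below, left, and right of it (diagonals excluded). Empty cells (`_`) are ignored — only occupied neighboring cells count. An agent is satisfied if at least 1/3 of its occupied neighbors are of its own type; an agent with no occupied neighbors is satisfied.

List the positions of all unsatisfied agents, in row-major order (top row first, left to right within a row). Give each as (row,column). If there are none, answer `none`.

(1,7), (2,5), (7,1), (7,7)

(1,1)# 1/2 ok
(1,2)# 3/3 ok
(1,3)# 3/3 ok
(1,4)# 2/2 ok
(1,5)# 2/3 ok
(1,6)# 2/3 ok
(1,7)+ 0/2 unhappy
(2,1)+ 1/3 ok
(2,2)# 2/3 ok
(2,3)# 3/3 ok
(2,5)+ 0/2 unhappy
(2,6)# 2/4 ok
(2,7)# 1/3 ok
(3,1)+ 2/2 ok
(3,3)# 3/3 ok
(3,4)# 2/2 ok
(3,6)+ 1/2 ok
(3,7)+ 2/3 ok
(4,1)+ 2/2 ok
(4,2)+ 1/2 ok
(4,3)# 3/4 ok
(4,4)# 4/4 ok
(4,5)# 2/2 ok
(4,7)+ 2/2 ok
(5,3)# 3/3 ok
(5,4)# 4/4 ok
(5,5)# 3/4 ok
(5,6)+ 2/3 ok
(5,7)+ 3/3 ok
(6,1)+ 1/2 ok
(6,2)+ 2/3 ok
(6,3)# 3/4 ok
(6,4)# 4/4 ok
(6,5)# 2/4 ok
(6,6)+ 3/4 ok
(6,7)+ 2/3 ok
(7,1)# 0/2 unhappy
(7,2)+ 1/3 ok
(7,3)# 2/3 ok
(7,4)# 2/3 ok
(7,5)+ 1/3 ok
(7,6)+ 2/3 ok
(7,7)# 0/2 unhappy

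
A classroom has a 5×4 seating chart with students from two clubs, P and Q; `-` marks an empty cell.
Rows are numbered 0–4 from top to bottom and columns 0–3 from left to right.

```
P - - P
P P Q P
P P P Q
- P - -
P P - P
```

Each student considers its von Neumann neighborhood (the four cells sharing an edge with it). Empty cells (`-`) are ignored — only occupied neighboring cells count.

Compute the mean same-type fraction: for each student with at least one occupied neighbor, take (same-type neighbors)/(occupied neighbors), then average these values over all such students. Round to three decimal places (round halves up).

0.718

Row 0: (0,0)P 1/1 · (0,3)P 1/1
Row 1: (1,0)P 3/3 · (1,1)P 2/3 · (1,2)Q 0/3 · (1,3)P 1/3
Row 2: (2,0)P 2/2 · (2,1)P 4/4 · (2,2)P 1/3 · (2,3)Q 0/2
Row 3: (3,1)P 2/2
Row 4: (4,0)P 1/1 · (4,1)P 2/2 · (4,3)P — no occupied neighbors
Sum over 13 students: 1/1 + 1/1 + 3/3 + 2/3 + 0/3 + 1/3 + 2/2 + 4/4 + 1/3 + 0/2 + 2/2 + 1/1 + 2/2 = 28/3; mean = 28/3 ÷ 13 = 28/39 = 0.717948… → 0.718.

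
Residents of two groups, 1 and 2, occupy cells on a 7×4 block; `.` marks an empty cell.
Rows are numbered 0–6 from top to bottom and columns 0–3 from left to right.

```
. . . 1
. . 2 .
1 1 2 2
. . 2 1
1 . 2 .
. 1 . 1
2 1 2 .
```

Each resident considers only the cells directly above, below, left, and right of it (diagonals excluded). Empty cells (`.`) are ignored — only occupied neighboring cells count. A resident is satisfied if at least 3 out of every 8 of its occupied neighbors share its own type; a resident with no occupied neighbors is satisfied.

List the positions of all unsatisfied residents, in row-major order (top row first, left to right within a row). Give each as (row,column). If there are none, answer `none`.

(3,3), (6,0), (6,1), (6,2)

Row 0: (0,3)1 0/0 satisfied
Row 1: (1,2)2 1/1 satisfied
Row 2: (2,0)1 1/1 satisfied · (2,1)1 1/2 satisfied · (2,2)2 3/4 satisfied · (2,3)2 1/2 satisfied
Row 3: (3,2)2 2/3 satisfied · (3,3)1 0/2 not
Row 4: (4,0)1 0/0 satisfied · (4,2)2 1/1 satisfied
Row 5: (5,1)1 1/1 satisfied · (5,3)1 0/0 satisfied
Row 6: (6,0)2 0/1 not · (6,1)1 1/3 not · (6,2)2 0/1 not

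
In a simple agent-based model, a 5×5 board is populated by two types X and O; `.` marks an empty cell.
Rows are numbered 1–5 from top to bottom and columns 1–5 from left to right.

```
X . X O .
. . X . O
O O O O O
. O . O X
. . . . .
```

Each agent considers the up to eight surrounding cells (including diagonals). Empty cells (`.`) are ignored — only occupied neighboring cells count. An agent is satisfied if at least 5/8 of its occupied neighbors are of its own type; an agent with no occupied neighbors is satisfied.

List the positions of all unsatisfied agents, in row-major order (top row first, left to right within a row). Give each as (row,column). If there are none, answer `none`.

Row 1: (1,1)X 0/0 satisfied · (1,3)X 1/2 not · (1,4)O 1/3 not
Row 2: (2,3)X 1/5 not · (2,5)O 3/3 satisfied
Row 3: (3,1)O 2/2 satisfied · (3,2)O 3/4 satisfied · (3,3)O 4/5 satisfied · (3,4)O 4/6 satisfied · (3,5)O 3/4 satisfied
Row 4: (4,2)O 3/3 satisfied · (4,4)O 3/4 satisfied · (4,5)X 0/3 not

(1,3), (1,4), (2,3), (4,5)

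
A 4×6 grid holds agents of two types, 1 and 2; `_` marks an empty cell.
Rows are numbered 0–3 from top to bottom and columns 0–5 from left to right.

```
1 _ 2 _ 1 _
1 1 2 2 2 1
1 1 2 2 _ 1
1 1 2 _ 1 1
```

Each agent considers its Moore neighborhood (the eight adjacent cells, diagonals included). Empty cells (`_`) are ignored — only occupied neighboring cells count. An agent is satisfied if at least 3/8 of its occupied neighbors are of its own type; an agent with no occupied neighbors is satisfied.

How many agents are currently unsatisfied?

1

Row 0: (0,0)1 2/2 ✓ · (0,2)2 2/3 ✓ · (0,4)1 1/3 ✗
Row 1: (1,0)1 4/4 ✓ · (1,1)1 4/7 ✓ · (1,2)2 4/6 ✓ · (1,3)2 5/6 ✓ · (1,4)2 2/5 ✓ · (1,5)1 2/3 ✓
Row 2: (2,0)1 5/5 ✓ · (2,1)1 5/8 ✓ · (2,2)2 4/7 ✓ · (2,3)2 5/6 ✓ · (2,5)1 3/4 ✓
Row 3: (3,0)1 3/3 ✓ · (3,1)1 3/5 ✓ · (3,2)2 2/4 ✓ · (3,4)1 2/3 ✓ · (3,5)1 2/2 ✓
Unsatisfied: (0,4) — 1 in total.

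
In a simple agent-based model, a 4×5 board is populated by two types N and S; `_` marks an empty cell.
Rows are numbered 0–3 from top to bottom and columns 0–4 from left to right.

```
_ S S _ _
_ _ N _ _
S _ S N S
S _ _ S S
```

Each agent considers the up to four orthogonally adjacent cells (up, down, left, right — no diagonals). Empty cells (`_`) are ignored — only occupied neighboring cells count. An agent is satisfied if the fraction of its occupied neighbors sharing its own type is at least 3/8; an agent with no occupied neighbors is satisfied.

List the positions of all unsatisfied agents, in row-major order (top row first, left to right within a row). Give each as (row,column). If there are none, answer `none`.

(1,2), (2,2), (2,3)

Row 0: (0,1)S 1/1 ✓ · (0,2)S 1/2 ✓
Row 1: (1,2)N 0/2 ✗
Row 2: (2,0)S 1/1 ✓ · (2,2)S 0/2 ✗ · (2,3)N 0/3 ✗ · (2,4)S 1/2 ✓
Row 3: (3,0)S 1/1 ✓ · (3,3)S 1/2 ✓ · (3,4)S 2/2 ✓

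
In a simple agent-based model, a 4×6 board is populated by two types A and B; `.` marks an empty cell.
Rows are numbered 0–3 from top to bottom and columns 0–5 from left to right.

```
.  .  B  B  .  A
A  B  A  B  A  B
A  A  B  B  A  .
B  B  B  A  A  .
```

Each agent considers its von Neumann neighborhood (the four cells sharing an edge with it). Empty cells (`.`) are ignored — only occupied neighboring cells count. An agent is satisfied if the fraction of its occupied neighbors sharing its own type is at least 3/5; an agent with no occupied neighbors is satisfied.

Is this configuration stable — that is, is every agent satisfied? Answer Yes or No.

Row 0: (0,2)B 1/2 not · (0,3)B 2/2 satisfied · (0,5)A 0/1 not
Row 1: (1,0)A 1/2 not · (1,1)B 0/3 not · (1,2)A 0/4 not · (1,3)B 2/4 not · (1,4)A 1/3 not · (1,5)B 0/2 not
Row 2: (2,0)A 2/3 satisfied · (2,1)A 1/4 not · (2,2)B 2/4 not · (2,3)B 2/4 not · (2,4)A 2/3 satisfied
Row 3: (3,0)B 1/2 not · (3,1)B 2/3 satisfied · (3,2)B 2/3 satisfied · (3,3)A 1/3 not · (3,4)A 2/2 satisfied
For instance (0,2) has only 1/2 same-type neighbors, below 3/5.

No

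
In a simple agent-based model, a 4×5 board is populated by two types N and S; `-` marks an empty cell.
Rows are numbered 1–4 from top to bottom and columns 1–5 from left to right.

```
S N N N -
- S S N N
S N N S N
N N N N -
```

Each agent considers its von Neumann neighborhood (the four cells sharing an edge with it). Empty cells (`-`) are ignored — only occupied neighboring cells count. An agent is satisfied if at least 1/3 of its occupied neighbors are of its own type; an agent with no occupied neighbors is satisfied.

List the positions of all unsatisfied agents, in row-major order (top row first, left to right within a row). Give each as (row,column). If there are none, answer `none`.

Row 1: (1,1)S 0/1 not · (1,2)N 1/3 satisfied · (1,3)N 2/3 satisfied · (1,4)N 2/2 satisfied
Row 2: (2,2)S 1/3 satisfied · (2,3)S 1/4 not · (2,4)N 2/4 satisfied · (2,5)N 2/2 satisfied
Row 3: (3,1)S 0/2 not · (3,2)N 2/4 satisfied · (3,3)N 2/4 satisfied · (3,4)S 0/4 not · (3,5)N 1/2 satisfied
Row 4: (4,1)N 1/2 satisfied · (4,2)N 3/3 satisfied · (4,3)N 3/3 satisfied · (4,4)N 1/2 satisfied

(1,1), (2,3), (3,1), (3,4)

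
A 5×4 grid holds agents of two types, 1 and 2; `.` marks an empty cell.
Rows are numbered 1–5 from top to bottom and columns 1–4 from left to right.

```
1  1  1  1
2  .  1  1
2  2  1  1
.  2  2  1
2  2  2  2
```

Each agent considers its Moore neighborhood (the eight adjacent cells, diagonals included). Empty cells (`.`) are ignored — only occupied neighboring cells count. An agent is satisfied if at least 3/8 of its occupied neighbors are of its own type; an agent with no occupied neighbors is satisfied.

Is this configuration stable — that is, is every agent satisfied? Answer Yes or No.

Yes

Row 1: (1,1)1 1/2 ok · (1,2)1 3/4 ok · (1,3)1 4/4 ok · (1,4)1 3/3 ok
Row 2: (2,1)2 2/4 ok · (2,3)1 6/7 ok · (2,4)1 5/5 ok
Row 3: (3,1)2 3/3 ok · (3,2)2 4/6 ok · (3,3)1 4/7 ok · (3,4)1 4/5 ok
Row 4: (4,2)2 6/7 ok · (4,3)2 5/8 ok · (4,4)1 2/5 ok
Row 5: (5,1)2 2/2 ok · (5,2)2 4/4 ok · (5,3)2 4/5 ok · (5,4)2 2/3 ok
All meet the threshold, so the configuration is stable.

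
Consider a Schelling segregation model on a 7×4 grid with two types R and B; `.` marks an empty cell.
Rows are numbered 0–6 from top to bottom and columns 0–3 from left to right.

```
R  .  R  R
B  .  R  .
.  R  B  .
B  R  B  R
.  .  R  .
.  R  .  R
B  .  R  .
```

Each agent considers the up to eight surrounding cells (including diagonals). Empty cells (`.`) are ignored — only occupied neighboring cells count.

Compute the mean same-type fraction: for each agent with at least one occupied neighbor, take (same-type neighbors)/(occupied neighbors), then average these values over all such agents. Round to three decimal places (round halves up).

0.480

Row 0: (0,0)R 0/1 · (0,2)R 2/2 · (0,3)R 2/2
Row 1: (1,0)B 0/2 · (1,2)R 3/4
Row 2: (2,1)R 2/6 · (2,2)B 1/5
Row 3: (3,0)B 0/2 · (3,1)R 2/5 · (3,2)B 1/5 · (3,3)R 1/3
Row 4: (4,2)R 4/5
Row 5: (5,1)R 2/3 · (5,3)R 2/2
Row 6: (6,0)B 0/1 · (6,2)R 2/2
Sum over 16 agents: 0/1 + 2/2 + 2/2 + 0/2 + 3/4 + 2/6 + 1/5 + 0/2 + 2/5 + 1/5 + 1/3 + 4/5 + 2/3 + 2/2 + 0/1 + 2/2 = 461/60; mean = 461/60 ÷ 16 = 461/960 = 0.480208… → 0.480.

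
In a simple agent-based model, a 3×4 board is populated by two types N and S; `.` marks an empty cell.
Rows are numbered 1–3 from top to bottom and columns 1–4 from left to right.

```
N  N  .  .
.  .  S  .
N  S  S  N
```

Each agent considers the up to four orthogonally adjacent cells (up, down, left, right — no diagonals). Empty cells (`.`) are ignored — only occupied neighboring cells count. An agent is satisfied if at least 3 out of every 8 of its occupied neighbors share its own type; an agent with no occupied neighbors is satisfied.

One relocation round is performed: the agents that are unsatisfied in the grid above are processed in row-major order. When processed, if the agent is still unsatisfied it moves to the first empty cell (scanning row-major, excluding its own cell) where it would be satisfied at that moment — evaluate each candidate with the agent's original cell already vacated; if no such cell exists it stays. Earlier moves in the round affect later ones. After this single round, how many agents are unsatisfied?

Initially unsatisfied (in order): (3,1), (3,4).
  (3,1) → (1,3).
  (3,4) → (1,4).
Resulting grid:
N N N N
. . S .
. S S .
All satisfied now.

0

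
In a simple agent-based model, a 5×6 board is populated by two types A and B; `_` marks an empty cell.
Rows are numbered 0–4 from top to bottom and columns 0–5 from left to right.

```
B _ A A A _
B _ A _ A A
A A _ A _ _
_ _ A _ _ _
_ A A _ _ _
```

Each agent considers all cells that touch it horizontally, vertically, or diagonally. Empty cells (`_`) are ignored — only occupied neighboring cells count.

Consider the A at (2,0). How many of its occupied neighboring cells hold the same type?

Occupied neighbors of (2,0): (1,0)=B, (2,1)=A.
Same type (A): 1 of 2.

1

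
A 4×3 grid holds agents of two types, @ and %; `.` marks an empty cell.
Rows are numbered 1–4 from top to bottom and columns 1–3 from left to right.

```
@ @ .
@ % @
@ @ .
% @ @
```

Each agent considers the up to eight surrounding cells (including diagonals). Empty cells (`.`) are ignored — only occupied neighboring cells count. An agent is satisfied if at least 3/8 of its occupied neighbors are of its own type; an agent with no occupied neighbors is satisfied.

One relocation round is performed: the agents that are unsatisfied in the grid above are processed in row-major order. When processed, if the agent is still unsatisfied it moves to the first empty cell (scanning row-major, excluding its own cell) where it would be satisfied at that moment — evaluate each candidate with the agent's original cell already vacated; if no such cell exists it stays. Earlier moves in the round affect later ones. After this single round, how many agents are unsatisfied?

2

Initially unsatisfied (in order): (2,2), (4,1).
  (2,2): no empty cell satisfies it; stays.
  (4,1): no empty cell satisfies it; stays.
Resulting grid:
@ @ .
@ % @
@ @ .
% @ @
Unsatisfied now: (2,2), (4,1).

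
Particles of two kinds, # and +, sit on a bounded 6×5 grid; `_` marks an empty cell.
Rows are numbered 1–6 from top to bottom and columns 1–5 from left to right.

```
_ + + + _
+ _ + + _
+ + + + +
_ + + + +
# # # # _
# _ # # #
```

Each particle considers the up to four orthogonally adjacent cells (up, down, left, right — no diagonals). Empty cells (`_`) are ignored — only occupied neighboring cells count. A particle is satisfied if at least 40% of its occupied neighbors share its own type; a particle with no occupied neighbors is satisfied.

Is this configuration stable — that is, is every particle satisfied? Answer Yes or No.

Row 1: (1,2)+ 1/1 ok · (1,3)+ 3/3 ok · (1,4)+ 2/2 ok
Row 2: (2,1)+ 1/1 ok · (2,3)+ 3/3 ok · (2,4)+ 3/3 ok
Row 3: (3,1)+ 2/2 ok · (3,2)+ 3/3 ok · (3,3)+ 4/4 ok · (3,4)+ 4/4 ok · (3,5)+ 2/2 ok
Row 4: (4,2)+ 2/3 ok · (4,3)+ 3/4 ok · (4,4)+ 3/4 ok · (4,5)+ 2/2 ok
Row 5: (5,1)# 2/2 ok · (5,2)# 2/3 ok · (5,3)# 3/4 ok · (5,4)# 2/3 ok
Row 6: (6,1)# 1/1 ok · (6,3)# 2/2 ok · (6,4)# 3/3 ok · (6,5)# 1/1 ok
All meet the threshold, so the configuration is stable.

Yes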